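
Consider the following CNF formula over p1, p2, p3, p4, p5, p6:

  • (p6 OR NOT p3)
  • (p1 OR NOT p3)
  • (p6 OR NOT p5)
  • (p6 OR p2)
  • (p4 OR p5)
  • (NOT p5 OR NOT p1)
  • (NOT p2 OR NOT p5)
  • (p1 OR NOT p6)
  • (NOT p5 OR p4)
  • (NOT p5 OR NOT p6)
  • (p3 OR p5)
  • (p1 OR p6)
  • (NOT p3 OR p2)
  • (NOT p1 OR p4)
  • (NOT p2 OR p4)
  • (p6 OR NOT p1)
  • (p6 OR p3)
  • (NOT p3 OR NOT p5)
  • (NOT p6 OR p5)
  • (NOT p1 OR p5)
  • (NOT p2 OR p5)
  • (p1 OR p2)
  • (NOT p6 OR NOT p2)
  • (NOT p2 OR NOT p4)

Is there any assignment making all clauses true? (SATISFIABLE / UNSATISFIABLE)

UNSATISFIABLE

p5 = True:
  propagation gives p6=True; an empty clause results — contradiction.
p5 = False:
  propagation gives p4=True, p3=True, p6=True; an empty clause results — contradiction.
Every branch closes, so no satisfying assignment exists.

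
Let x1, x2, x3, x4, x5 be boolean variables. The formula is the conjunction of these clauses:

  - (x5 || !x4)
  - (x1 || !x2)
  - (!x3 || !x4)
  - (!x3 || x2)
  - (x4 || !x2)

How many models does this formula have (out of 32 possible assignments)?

The models are:
  x1=0 x2=0 x3=0 x4=0 x5=0
  x1=0 x2=0 x3=0 x4=0 x5=1
  x1=0 x2=0 x3=0 x4=1 x5=1
  x1=1 x2=0 x3=0 x4=0 x5=0
  x1=1 x2=0 x3=0 x4=0 x5=1
  x1=1 x2=0 x3=0 x4=1 x5=1
  x1=1 x2=1 x3=0 x4=1 x5=1
Count: 7.

7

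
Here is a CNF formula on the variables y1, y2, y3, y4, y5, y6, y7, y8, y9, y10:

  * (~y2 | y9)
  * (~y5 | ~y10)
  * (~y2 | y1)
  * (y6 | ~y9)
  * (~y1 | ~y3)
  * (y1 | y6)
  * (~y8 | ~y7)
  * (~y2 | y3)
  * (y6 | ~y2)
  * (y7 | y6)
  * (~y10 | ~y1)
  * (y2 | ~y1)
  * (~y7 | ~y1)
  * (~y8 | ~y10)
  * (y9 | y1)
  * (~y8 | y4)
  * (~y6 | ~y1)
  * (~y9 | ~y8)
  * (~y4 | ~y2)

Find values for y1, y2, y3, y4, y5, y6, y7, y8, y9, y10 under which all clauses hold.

y1 = False, y2 = False, y3 = True, y4 = True, y5 = False, y6 = True, y7 = True, y8 = False, y9 = True, y10 = True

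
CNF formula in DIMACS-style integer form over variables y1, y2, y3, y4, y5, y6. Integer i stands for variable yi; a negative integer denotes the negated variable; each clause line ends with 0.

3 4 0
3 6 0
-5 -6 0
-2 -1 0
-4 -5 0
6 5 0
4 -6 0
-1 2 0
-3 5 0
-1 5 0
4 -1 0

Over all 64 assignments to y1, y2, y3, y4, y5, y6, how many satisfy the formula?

4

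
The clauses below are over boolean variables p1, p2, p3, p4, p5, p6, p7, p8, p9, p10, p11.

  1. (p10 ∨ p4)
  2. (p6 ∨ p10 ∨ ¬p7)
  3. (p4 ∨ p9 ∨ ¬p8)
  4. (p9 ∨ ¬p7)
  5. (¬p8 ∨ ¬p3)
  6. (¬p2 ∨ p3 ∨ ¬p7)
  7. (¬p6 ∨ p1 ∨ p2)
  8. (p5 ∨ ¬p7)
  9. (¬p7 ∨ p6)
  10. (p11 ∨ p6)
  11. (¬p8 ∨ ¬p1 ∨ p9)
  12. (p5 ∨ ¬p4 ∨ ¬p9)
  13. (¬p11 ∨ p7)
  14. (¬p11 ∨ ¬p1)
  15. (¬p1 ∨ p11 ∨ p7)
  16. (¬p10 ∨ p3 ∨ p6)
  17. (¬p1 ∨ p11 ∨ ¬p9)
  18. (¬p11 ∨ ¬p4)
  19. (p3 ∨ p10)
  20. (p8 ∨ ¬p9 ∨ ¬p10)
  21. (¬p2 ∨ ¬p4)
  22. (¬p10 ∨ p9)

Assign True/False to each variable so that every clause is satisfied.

Pure literal: p5 appears only positively; assign p5 = True.
Try p1 = False.
Try p2 = True.
  then p4 is forced to False.
  then p10 is forced to True.
  then p9 is forced to True.
  then p8 is forced to True.
  then p3 is forced to False.
  then p7 is forced to False.
  then p11 is forced to False.
  then p6 is forced to True.

p1=False, p2=True, p3=False, p4=False, p5=True, p6=True, p7=False, p8=True, p9=True, p10=True, p11=False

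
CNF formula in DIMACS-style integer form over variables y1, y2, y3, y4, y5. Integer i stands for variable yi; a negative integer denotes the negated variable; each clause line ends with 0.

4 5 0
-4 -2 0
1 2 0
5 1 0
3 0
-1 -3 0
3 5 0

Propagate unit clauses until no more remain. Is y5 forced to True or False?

True

(y3) is a unit clause: y3 = True.
(NOT y3 OR NOT y1): since y3 = True, the clause reduces to (NOT y1). y1 = False.
(y2 OR y1) with y1 = False leaves only y2, so y2 = True.
(NOT y4 OR NOT y2) with y2 = True leaves only NOT y4, so y4 = False.
(y4 OR y5) with y4 = False leaves only y5, so y5 = True.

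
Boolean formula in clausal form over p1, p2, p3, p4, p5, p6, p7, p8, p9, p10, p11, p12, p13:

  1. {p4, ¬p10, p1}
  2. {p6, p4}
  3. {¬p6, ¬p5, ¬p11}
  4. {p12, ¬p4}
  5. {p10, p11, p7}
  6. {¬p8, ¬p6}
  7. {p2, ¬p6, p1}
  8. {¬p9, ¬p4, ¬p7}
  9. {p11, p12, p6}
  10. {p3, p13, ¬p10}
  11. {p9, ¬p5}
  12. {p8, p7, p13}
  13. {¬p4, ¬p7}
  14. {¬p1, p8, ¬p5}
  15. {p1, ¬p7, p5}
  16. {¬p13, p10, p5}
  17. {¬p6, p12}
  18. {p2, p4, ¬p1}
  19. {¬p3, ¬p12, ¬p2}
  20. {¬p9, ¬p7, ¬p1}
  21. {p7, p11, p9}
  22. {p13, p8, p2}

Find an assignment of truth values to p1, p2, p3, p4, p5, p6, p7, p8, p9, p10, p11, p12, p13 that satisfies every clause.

Set p1 = True and propagate.
The remaining clauses are satisfied by p2 = False, p3 = True, p4 = True, p5 = True, p6 = False, p7 = False, p8 = True, p9 = True, p10 = False, p11 = True, p12 = True, p13 = False.

p1=True  p2=False  p3=True  p4=True  p5=True  p6=False  p7=False  p8=True  p9=True  p10=False  p11=True  p12=True  p13=False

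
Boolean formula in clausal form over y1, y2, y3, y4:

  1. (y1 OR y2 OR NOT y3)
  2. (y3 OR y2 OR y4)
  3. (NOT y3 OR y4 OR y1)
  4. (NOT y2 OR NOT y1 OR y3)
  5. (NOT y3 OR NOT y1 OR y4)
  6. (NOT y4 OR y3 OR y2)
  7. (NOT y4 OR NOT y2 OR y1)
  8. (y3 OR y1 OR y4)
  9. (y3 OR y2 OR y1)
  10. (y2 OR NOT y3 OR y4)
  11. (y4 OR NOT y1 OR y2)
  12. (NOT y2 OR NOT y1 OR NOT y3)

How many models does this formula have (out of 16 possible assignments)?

Satisfying assignments:
  y1=T y2=F y3=T y4=T
That's 1 in total.

1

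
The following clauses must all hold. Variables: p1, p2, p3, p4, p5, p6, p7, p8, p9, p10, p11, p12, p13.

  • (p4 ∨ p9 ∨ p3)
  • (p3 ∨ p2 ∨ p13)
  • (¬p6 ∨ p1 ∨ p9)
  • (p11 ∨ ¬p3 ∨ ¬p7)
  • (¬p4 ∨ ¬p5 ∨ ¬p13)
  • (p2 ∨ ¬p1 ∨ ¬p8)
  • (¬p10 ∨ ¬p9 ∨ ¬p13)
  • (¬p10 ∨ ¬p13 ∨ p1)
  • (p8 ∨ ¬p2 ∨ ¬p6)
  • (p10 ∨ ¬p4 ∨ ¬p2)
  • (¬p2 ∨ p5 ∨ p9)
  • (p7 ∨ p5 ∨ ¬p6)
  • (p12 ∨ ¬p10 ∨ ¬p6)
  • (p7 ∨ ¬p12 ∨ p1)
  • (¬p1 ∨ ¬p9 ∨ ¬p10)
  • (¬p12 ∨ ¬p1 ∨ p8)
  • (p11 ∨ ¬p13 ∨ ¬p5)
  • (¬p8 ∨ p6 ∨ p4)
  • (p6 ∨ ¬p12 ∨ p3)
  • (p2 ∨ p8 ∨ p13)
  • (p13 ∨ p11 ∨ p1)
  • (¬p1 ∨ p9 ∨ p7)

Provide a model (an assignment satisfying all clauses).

p1=F, p2=T, p3=F, p4=F, p5=T, p6=T, p7=T, p8=T, p9=T, p10=F, p11=T, p12=F, p13=T

Check each clause:
  1. (p9 ∨ p4 ∨ p3) — p9 is true.
  2. (p13 ∨ p3 ∨ p2) — p2 is true.
  3. (¬p6 ∨ p1 ∨ p9) — p9 is true.
  4. (¬p3 ∨ ¬p7 ∨ p11) — p11 is true.
  5. (¬p13 ∨ ¬p5 ∨ ¬p4) — ¬p4 is true.
  6. (p2 ∨ ¬p8 ∨ ¬p1) — p2 is true.
  7. (¬p10 ∨ ¬p13 ∨ ¬p9) — ¬p10 is true.
  8. (¬p13 ∨ ¬p10 ∨ p1) — ¬p10 is true.
  9. (p8 ∨ ¬p2 ∨ ¬p6) — p8 is true.
  10. (p10 ∨ ¬p2 ∨ ¬p4) — ¬p4 is true.
  11. (¬p2 ∨ p5 ∨ p9) — p9 is true.
  12. (p5 ∨ ¬p6 ∨ p7) — p5 is true.
  13. (¬p6 ∨ ¬p10 ∨ p12) — ¬p10 is true.
  14. (p1 ∨ p7 ∨ ¬p12) — ¬p12 is true.
  15. (¬p1 ∨ ¬p9 ∨ ¬p10) — ¬p1 is true.
  16. (¬p12 ∨ ¬p1 ∨ p8) — p8 is true.
  17. (p11 ∨ ¬p13 ∨ ¬p5) — p11 is true.
  18. (¬p8 ∨ p6 ∨ p4) — p6 is true.
  19. (p3 ∨ ¬p12 ∨ p6) — ¬p12 is true.
  20. (p2 ∨ p13 ∨ p8) — p8 is true.
  21. (p11 ∨ p1 ∨ p13) — p11 is true.
  22. (p7 ∨ p9 ∨ ¬p1) — p9 is true.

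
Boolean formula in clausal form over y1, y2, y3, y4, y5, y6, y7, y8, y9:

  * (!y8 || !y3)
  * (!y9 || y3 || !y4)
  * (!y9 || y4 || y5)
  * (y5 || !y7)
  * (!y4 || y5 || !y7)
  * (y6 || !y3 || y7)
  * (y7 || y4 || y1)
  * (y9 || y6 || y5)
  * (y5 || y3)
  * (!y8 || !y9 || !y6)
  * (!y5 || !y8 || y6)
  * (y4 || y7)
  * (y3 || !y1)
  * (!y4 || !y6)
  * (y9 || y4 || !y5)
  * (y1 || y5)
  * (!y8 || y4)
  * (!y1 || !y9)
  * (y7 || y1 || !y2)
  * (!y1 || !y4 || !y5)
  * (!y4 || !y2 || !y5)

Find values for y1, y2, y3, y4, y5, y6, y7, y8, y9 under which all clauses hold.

y1 = 0, y2 = 1, y3 = 1, y4 = 0, y5 = 1, y6 = 0, y7 = 1, y8 = 0, y9 = 1

Check each clause:
  1. (!y3 || !y8) — !y8 is true.
  2. (y3 || !y9 || !y4) — y3 is true.
  3. (!y9 || y4 || y5) — y5 is true.
  4. (!y7 || y5) — y5 is true.
  5. (!y4 || y5 || !y7) — !y4 is true.
  6. (y6 || !y3 || y7) — y7 is true.
  7. (y1 || y4 || y7) — y7 is true.
  8. (y9 || y6 || y5) — y9 is true.
  9. (y5 || y3) — y3 is true.
  10. (!y8 || !y9 || !y6) — !y8 is true.
  11. (!y8 || y6 || !y5) — !y8 is true.
  12. (y7 || y4) — y7 is true.
  13. (y3 || !y1) — y3 is true.
  14. (!y6 || !y4) — !y6 is true.
  15. (y9 || !y5 || y4) — y9 is true.
  16. (y5 || y1) — y5 is true.
  17. (!y8 || y4) — !y8 is true.
  18. (!y9 || !y1) — !y1 is true.
  19. (y7 || !y2 || y1) — y7 is true.
  20. (!y5 || !y1 || !y4) — !y4 is true.
  21. (!y2 || !y4 || !y5) — !y4 is true.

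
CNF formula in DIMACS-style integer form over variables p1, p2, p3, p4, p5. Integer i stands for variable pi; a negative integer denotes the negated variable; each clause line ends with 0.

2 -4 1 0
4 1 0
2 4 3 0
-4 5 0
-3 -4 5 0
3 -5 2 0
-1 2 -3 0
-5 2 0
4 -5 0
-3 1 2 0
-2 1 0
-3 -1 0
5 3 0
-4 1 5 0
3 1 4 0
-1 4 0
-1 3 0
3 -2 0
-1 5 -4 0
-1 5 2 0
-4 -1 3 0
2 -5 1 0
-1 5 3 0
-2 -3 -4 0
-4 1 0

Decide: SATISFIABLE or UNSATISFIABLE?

p1 = True:
  propagation gives p3=False; an empty clause results — contradiction.
p1 = False:
  propagation gives p4=True; an empty clause results — contradiction.
Every branch closes, so no satisfying assignment exists.

UNSATISFIABLE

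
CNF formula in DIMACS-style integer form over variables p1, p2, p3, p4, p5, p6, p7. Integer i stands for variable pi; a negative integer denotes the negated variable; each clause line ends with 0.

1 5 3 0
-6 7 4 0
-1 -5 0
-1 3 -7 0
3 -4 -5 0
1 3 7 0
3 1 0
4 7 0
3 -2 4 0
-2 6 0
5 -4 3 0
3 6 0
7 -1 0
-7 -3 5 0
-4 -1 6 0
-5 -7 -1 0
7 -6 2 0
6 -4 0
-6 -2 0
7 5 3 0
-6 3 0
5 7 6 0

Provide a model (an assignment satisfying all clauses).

Set p1 = False and propagate.
  then p3 is forced to True.
The remaining clauses are satisfied by p2 = False, p4 = False, p5 = True, p6 = True, p7 = True.

p1=F  p2=F  p3=T  p4=F  p5=T  p6=T  p7=T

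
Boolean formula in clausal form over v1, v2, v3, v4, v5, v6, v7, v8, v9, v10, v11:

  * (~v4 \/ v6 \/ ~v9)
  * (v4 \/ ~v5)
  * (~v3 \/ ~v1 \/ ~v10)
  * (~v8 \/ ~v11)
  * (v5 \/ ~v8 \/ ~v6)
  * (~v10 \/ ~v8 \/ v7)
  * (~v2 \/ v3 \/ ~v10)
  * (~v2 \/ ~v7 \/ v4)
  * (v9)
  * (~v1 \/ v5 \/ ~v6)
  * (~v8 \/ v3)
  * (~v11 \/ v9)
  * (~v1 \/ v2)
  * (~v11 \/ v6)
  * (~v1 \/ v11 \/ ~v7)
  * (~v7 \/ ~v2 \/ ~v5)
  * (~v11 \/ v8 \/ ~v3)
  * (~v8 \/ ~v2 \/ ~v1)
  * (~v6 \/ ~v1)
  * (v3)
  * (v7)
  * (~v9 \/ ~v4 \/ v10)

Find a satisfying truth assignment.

v1 = False, v2 = False, v3 = True, v4 = False, v5 = False, v6 = False, v7 = True, v8 = False, v9 = True, v10 = True, v11 = False

Check each clause:
  1. (v6 \/ ~v4 \/ ~v9) — ~v4 is true.
  2. (v4 \/ ~v5) — ~v5 is true.
  3. (~v1 \/ ~v3 \/ ~v10) — ~v1 is true.
  4. (~v8 \/ ~v11) — ~v8 is true.
  5. (v5 \/ ~v8 \/ ~v6) — ~v8 is true.
  6. (v7 \/ ~v8 \/ ~v10) — ~v8 is true.
  7. (v3 \/ ~v2 \/ ~v10) — v3 is true.
  8. (~v7 \/ ~v2 \/ v4) — ~v2 is true.
  9. (v9) — v9 is true.
  10. (v5 \/ ~v1 \/ ~v6) — ~v6 is true.
  11. (v3 \/ ~v8) — ~v8 is true.
  12. (~v11 \/ v9) — v9 is true.
  13. (~v1 \/ v2) — ~v1 is true.
  14. (~v11 \/ v6) — ~v11 is true.
  15. (~v1 \/ v11 \/ ~v7) — ~v1 is true.
  16. (~v7 \/ ~v5 \/ ~v2) — ~v5 is true.
  17. (~v3 \/ v8 \/ ~v11) — ~v11 is true.
  18. (~v1 \/ ~v8 \/ ~v2) — ~v8 is true.
  19. (~v6 \/ ~v1) — ~v6 is true.
  20. (v3) — v3 is true.
  21. (v7) — v7 is true.
  22. (~v4 \/ ~v9 \/ v10) — v10 is true.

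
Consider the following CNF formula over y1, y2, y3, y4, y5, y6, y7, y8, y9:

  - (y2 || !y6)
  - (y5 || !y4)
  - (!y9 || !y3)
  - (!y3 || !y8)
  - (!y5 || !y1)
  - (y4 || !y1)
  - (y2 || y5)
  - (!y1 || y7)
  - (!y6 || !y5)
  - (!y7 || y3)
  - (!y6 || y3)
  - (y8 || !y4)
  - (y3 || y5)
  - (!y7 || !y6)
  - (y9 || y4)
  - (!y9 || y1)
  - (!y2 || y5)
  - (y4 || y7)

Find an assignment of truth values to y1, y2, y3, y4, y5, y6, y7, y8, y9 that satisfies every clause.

y6 occurs only negated in the remaining clauses — set y6 = False.
Set y1 = False and propagate.
  then y9 is forced to False.
  then y4 is forced to True.
  then y5 is forced to True.
  then y8 is forced to True.
  then y3 is forced to False.
  then y7 is forced to False.
y2 is now unconstrained; take y2 = True.
Every clause has at least one true literal under this assignment.
Check each clause:
  1. (!y6 || y2) — !y6 is true.
  2. (y5 || !y4) — y5 is true.
  3. (!y3 || !y9) — !y3 is true.
  4. (!y3 || !y8) — !y3 is true.
  5. (!y5 || !y1) — !y1 is true.
  6. (y4 || !y1) — y4 is true.
  7. (y2 || y5) — y2 is true.
  8. (!y1 || y7) — !y1 is true.
  9. (!y5 || !y6) — !y6 is true.
  10. (y3 || !y7) — !y7 is true.
  11. (y3 || !y6) — !y6 is true.
  12. (!y4 || y8) — y8 is true.
  13. (y5 || y3) — y5 is true.
  14. (!y6 || !y7) — !y7 is true.
  15. (y4 || y9) — y4 is true.
  16. (y1 || !y9) — !y9 is true.
  17. (y5 || !y2) — y5 is true.
  18. (y4 || y7) — y4 is true.

y1=0  y2=1  y3=0  y4=1  y5=1  y6=0  y7=0  y8=1  y9=0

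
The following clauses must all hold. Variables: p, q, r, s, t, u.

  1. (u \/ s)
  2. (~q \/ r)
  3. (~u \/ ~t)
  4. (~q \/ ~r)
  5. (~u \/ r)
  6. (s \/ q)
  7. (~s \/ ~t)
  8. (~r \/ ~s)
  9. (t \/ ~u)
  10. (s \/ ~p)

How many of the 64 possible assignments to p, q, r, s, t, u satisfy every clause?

Satisfying assignments:
  p=0 q=0 r=0 s=1 t=0 u=0
  p=1 q=0 r=0 s=1 t=0 u=0
Count: 2.

2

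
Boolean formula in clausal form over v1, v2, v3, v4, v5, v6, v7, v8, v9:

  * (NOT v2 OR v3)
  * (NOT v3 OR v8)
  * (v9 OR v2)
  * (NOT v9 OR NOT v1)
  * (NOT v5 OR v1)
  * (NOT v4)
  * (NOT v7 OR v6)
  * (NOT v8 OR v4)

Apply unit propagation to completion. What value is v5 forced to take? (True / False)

(NOT v4) is a unit clause: v4 = False.
(v4 OR NOT v8): since v4 = False, the clause reduces to (NOT v8). v8 = False.
In (NOT v3 OR v8), v8 is now false; NOT v3 must hold, so v3 = False.
(NOT v2 OR v3): since v3 = False, the clause reduces to (NOT v2). v2 = False.
From (v9 OR v2) and v2 = False: v9 = True.
In (NOT v9 OR NOT v1), NOT v9 is now false; NOT v1 must hold, so v1 = False.
In (NOT v5 OR v1), v1 is now false; NOT v5 must hold, so v5 = False.

False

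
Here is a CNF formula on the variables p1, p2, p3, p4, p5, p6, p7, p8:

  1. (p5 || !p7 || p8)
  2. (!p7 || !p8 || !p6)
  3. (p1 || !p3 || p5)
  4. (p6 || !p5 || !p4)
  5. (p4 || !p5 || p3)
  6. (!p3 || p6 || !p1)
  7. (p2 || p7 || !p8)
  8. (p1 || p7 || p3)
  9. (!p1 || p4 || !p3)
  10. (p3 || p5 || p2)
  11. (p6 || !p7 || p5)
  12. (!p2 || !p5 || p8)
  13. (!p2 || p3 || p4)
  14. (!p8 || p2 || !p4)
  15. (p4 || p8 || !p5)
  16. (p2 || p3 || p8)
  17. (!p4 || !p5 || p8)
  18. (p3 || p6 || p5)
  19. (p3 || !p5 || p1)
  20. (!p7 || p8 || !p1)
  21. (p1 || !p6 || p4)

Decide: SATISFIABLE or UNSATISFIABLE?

SATISFIABLE

Set p1 = True and propagate.
Branch on p2: take p2 = True.
Try p3 = True.
  then p6 is forced to True.
  then p4 is forced to True.
For the remaining variables, p5 = False, p7 = False, p8 = True works.
Every clause has at least one true literal under this assignment.
So p1=True, p2=True, p3=True, p4=True, p5=False, p6=True, p7=False, p8=True is a satisfying assignment.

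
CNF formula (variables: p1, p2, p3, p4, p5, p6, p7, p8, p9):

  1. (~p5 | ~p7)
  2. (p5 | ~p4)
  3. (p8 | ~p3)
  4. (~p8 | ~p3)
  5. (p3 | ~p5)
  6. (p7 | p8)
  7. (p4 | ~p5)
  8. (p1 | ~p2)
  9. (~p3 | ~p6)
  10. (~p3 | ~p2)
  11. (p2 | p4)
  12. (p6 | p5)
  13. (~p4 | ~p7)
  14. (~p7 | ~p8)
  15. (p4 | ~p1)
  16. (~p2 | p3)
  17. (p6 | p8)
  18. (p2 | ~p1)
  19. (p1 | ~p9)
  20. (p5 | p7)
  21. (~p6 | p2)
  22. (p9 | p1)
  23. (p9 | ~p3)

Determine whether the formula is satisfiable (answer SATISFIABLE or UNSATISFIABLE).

UNSATISFIABLE

p3 = True:
  propagation gives p8=True; an empty clause results — contradiction.
p3 = False:
  propagation gives p5=False, p4=False, p2=True; an empty clause results — contradiction.
Every branch closes, so no satisfying assignment exists.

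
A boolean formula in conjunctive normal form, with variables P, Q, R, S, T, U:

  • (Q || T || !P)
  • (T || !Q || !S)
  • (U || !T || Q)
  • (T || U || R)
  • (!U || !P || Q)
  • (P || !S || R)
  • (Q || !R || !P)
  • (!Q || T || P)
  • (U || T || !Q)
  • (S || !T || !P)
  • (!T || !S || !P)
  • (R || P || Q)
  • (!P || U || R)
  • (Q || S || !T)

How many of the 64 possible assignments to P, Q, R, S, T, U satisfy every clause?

13

Split on P, then Q.
  P=T, Q=T: remaining (R,S,T,U) ∈ {(F,F,F,T); (T,F,F,T)} — 2.
  P=T, Q=F: a clause becomes empty — 0.
  P=F, Q=T: U free; 3 ways for (R,S,T) × 2^1 = 6.
  P=F, Q=F: 5 of the 16 assignments to (R,S,T,U) work.
Total: 2 + 0 + 6 + 5 = 13.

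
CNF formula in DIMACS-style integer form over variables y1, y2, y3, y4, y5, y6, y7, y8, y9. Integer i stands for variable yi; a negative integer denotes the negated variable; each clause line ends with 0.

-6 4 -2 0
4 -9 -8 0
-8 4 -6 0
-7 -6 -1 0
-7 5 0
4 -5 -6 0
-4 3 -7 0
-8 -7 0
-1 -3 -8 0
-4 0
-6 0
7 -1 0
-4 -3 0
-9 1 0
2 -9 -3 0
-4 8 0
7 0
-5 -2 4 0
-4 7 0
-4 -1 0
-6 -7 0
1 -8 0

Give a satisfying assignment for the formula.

y1=T, y2=F, y3=F, y4=F, y5=T, y6=F, y7=T, y8=F, y9=T

Check each clause:
  1. {y4, ¬y6, ¬y2} — ¬y6 is true.
  2. {¬y9, y4, ¬y8} — ¬y8 is true.
  3. {¬y8, y4, ¬y6} — ¬y8 is true.
  4. {¬y1, ¬y6, ¬y7} — ¬y6 is true.
  5. {¬y7, y5} — y5 is true.
  6. {¬y6, y4, ¬y5} — ¬y6 is true.
  7. {¬y7, ¬y4, y3} — ¬y4 is true.
  8. {¬y8, ¬y7} — ¬y8 is true.
  9. {¬y3, ¬y1, ¬y8} — ¬y8 is true.
  10. {¬y4} — ¬y4 is true.
  11. {¬y6} — ¬y6 is true.
  12. {y7, ¬y1} — y7 is true.
  13. {¬y3, ¬y4} — ¬y4 is true.
  14. {y1, ¬y9} — y1 is true.
  15. {¬y3, y2, ¬y9} — ¬y3 is true.
  16. {¬y4, y8} — ¬y4 is true.
  17. {y7} — y7 is true.
  18. {¬y2, ¬y5, y4} — ¬y2 is true.
  19. {y7, ¬y4} — ¬y4 is true.
  20. {¬y4, ¬y1} — ¬y4 is true.
  21. {¬y6, ¬y7} — ¬y6 is true.
  22. {¬y8, y1} — ¬y8 is true.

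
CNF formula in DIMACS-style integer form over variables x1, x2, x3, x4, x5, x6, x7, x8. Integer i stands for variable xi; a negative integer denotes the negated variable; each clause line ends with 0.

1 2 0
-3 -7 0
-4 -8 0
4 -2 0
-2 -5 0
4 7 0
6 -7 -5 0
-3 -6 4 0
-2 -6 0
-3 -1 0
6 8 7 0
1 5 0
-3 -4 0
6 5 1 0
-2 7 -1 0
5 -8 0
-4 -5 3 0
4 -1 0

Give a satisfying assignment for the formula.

Set x1 = True and propagate.
  then x3 is forced to False.
  then x4 is forced to True.
  then x8 is forced to False.
  then x5 is forced to False.
The remaining clauses are satisfied by x2 = False, x6 = True, x7 = False.
Check each clause:
  1. (x1 ∨ x2) — x1 is true.
  2. (¬x7 ∨ ¬x3) — ¬x7 is true.
  3. (¬x4 ∨ ¬x8) — ¬x8 is true.
  4. (x4 ∨ ¬x2) — x4 is true.
  5. (¬x5 ∨ ¬x2) — ¬x5 is true.
  6. (x7 ∨ x4) — x4 is true.
  7. (x6 ∨ ¬x7 ∨ ¬x5) — ¬x7 is true.
  8. (x4 ∨ ¬x3 ∨ ¬x6) — x4 is true.
  9. (¬x6 ∨ ¬x2) — ¬x2 is true.
  10. (¬x1 ∨ ¬x3) — ¬x3 is true.
  11. (x6 ∨ x7 ∨ x8) — x6 is true.
  12. (x5 ∨ x1) — x1 is true.
  13. (¬x3 ∨ ¬x4) — ¬x3 is true.
  14. (x5 ∨ x1 ∨ x6) — x1 is true.
  15. (x7 ∨ ¬x2 ∨ ¬x1) — ¬x2 is true.
  16. (x5 ∨ ¬x8) — ¬x8 is true.
  17. (x3 ∨ ¬x5 ∨ ¬x4) — ¬x5 is true.
  18. (¬x1 ∨ x4) — x4 is true.

x1=1  x2=0  x3=0  x4=1  x5=0  x6=1  x7=0  x8=0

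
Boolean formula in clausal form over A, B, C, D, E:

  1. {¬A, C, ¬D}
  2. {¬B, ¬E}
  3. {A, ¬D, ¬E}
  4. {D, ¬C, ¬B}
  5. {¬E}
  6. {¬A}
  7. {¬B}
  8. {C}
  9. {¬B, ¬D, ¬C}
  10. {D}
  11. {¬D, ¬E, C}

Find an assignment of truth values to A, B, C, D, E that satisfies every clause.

A = 0, B = 0, C = 1, D = 1, E = 0

The clause (¬E) is unit: E must be False.
Unit propagation: (¬A) forces A = False.
The clause (¬B) is unit: B must be False.
Unit propagation: (C) forces C = True.
Unit propagation: (D) forces D = True.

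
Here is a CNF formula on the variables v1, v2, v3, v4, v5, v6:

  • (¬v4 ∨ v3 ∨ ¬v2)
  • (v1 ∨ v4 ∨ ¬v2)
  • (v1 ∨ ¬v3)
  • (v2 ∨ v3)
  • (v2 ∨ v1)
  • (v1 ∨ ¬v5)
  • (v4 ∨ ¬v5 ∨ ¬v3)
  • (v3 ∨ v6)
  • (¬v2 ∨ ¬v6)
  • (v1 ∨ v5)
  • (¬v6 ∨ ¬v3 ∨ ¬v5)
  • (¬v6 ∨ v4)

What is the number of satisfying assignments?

7

The models are:
  v1=T v2=F v3=T v4=F v5=F v6=F
  v1=T v2=F v3=T v4=T v5=F v6=F
  v1=T v2=F v3=T v4=T v5=F v6=T
  v1=T v2=F v3=T v4=T v5=T v6=F
  v1=T v2=T v3=T v4=F v5=F v6=F
  v1=T v2=T v3=T v4=T v5=F v6=F
  v1=T v2=T v3=T v4=T v5=T v6=F
Count: 7.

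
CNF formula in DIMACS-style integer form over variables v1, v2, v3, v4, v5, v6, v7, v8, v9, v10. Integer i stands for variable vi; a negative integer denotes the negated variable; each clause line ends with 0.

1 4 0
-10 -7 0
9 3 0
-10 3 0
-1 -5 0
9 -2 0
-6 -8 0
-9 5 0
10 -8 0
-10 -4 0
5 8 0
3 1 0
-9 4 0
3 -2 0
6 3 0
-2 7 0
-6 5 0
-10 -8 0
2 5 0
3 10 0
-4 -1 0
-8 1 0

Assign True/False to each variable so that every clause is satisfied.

v1 = False, v2 = False, v3 = True, v4 = True, v5 = True, v6 = True, v7 = False, v8 = False, v9 = True, v10 = False

Check each clause:
  1. (v4 ∨ v1) — v4 is true.
  2. (¬v7 ∨ ¬v10) — ¬v7 is true.
  3. (v9 ∨ v3) — v9 is true.
  4. (v3 ∨ ¬v10) — v3 is true.
  5. (¬v5 ∨ ¬v1) — ¬v1 is true.
  6. (¬v2 ∨ v9) — v9 is true.
  7. (¬v6 ∨ ¬v8) — ¬v8 is true.
  8. (¬v9 ∨ v5) — v5 is true.
  9. (v10 ∨ ¬v8) — ¬v8 is true.
  10. (¬v10 ∨ ¬v4) — ¬v10 is true.
  11. (v5 ∨ v8) — v5 is true.
  12. (v3 ∨ v1) — v3 is true.
  13. (¬v9 ∨ v4) — v4 is true.
  14. (v3 ∨ ¬v2) — v3 is true.
  15. (v6 ∨ v3) — v3 is true.
  16. (¬v2 ∨ v7) — ¬v2 is true.
  17. (v5 ∨ ¬v6) — v5 is true.
  18. (¬v8 ∨ ¬v10) — ¬v8 is true.
  19. (v2 ∨ v5) — v5 is true.
  20. (v3 ∨ v10) — v3 is true.
  21. (¬v1 ∨ ¬v4) — ¬v1 is true.
  22. (¬v8 ∨ v1) — ¬v8 is true.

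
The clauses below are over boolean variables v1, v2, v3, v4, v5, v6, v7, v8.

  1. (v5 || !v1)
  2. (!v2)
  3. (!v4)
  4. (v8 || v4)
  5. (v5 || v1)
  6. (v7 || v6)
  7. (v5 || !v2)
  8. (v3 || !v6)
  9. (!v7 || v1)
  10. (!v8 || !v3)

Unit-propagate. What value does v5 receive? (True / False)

True

Unit clause (!v2) sets v2 = False.
Unit clause (!v4) sets v4 = False.
(v8 || v4): since v4 = False, the clause reduces to (v8). v8 = True.
(!v3 || !v8) with v8 = True leaves only !v3, so v3 = False.
In (!v6 || v3), v3 is now false; !v6 must hold, so v6 = False.
(v7 || v6): since v6 = False, the clause reduces to (v7). v7 = True.
(!v7 || v1) with v7 = True leaves only v1, so v1 = True.
From (v5 || !v1) and v1 = True: v5 = True.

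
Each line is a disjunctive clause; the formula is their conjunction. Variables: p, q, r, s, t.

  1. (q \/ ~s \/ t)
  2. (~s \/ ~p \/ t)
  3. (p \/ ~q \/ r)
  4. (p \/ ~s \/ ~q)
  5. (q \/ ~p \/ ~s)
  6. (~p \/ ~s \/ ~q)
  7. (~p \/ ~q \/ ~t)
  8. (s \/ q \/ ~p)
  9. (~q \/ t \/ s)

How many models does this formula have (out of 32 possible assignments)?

Case analysis on q and p:
  q=T, p=T: a clause becomes empty — 0.
  q=T, p=F: remaining (r,s,t) ∈ {(T,F,T)} — 1.
  q=F, p=T: a clause becomes empty — 0.
  q=F, p=F: r free; 3 ways for (s,t) × 2^1 = 6.
Total: 0 + 1 + 0 + 6 = 7.

7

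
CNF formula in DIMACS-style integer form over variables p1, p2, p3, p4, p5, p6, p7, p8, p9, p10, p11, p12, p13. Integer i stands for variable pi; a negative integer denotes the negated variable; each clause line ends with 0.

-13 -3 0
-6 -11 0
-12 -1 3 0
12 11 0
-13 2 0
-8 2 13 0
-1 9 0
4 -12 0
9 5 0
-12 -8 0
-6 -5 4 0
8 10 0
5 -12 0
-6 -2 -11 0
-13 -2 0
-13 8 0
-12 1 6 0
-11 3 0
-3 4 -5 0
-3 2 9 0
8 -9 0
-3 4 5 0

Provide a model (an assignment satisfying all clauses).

p1=F, p2=F, p3=F, p4=T, p5=T, p6=T, p7=F, p8=F, p9=F, p10=T, p11=F, p12=T, p13=F

p4 occurs only positively in the remaining clauses — set p4 = True.
p10 occurs only positively in the remaining clauses — set p10 = True.
Branch on p1: take p1 = False.
Try p2 = False.
  then p13 is forced to False.
  then p8 is forced to False.
  then p9 is forced to False.
  then p5 is forced to True.
  then p3 is forced to False.
  then p11 is forced to False.
  then p12 is forced to True.
  then p6 is forced to True.
p7 is now unconstrained; take p7 = False.
Every clause has at least one true literal under this assignment.
Check each clause:
  1. (!p13 || !p3) — !p13 is true.
  2. (!p11 || !p6) — !p11 is true.
  3. (!p1 || p3 || !p12) — !p1 is true.
  4. (p12 || p11) — p12 is true.
  5. (!p13 || p2) — !p13 is true.
  6. (!p8 || p2 || p13) — !p8 is true.
  7. (p9 || !p1) — !p1 is true.
  8. (p4 || !p12) — p4 is true.
  9. (p5 || p9) — p5 is true.
  10. (!p8 || !p12) — !p8 is true.
  11. (p4 || !p6 || !p5) — p4 is true.
  12. (p10 || p8) — p10 is true.
  13. (p5 || !p12) — p5 is true.
  14. (!p11 || !p6 || !p2) — !p11 is true.
  15. (!p13 || !p2) — !p13 is true.
  16. (p8 || !p13) — !p13 is true.
  17. (p1 || p6 || !p12) — p6 is true.
  18. (p3 || !p11) — !p11 is true.
  19. (!p3 || p4 || !p5) — p4 is true.
  20. (p9 || !p3 || p2) — !p3 is true.
  21. (!p9 || p8) — !p9 is true.
  22. (p5 || !p3 || p4) — p5 is true.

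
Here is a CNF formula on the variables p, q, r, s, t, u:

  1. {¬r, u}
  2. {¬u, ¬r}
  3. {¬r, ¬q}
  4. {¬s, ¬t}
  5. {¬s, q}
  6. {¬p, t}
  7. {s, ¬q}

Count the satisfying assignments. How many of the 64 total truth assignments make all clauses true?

Case analysis on q and r:
  q=T, r=T: a clause becomes empty — 0.
  q=T, r=F: remaining (p,s,t,u) ∈ {(F,T,F,F); (F,T,F,T)} — 2.
  q=F, r=T: a clause becomes empty — 0.
  q=F, r=F: u free; 3 ways for (p,s,t) × 2^1 = 6.
Total: 0 + 2 + 0 + 6 = 8.

8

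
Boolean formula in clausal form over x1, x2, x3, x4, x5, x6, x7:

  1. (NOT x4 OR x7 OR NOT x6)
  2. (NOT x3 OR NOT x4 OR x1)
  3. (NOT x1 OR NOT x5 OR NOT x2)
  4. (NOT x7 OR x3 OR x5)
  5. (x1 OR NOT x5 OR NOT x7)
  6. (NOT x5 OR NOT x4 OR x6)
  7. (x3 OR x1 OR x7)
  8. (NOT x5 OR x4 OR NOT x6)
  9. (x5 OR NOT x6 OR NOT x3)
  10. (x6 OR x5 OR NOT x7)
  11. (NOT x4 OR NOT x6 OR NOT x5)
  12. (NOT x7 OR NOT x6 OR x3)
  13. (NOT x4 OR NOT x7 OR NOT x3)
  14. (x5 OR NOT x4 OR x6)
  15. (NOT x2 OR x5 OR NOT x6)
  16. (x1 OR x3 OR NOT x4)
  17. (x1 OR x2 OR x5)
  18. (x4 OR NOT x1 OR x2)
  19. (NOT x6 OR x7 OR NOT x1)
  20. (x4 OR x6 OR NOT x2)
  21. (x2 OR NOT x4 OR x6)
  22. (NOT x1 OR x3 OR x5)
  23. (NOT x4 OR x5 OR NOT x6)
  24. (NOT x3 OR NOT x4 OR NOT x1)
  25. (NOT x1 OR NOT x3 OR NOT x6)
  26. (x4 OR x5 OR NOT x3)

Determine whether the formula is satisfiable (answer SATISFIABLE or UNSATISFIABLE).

SATISFIABLE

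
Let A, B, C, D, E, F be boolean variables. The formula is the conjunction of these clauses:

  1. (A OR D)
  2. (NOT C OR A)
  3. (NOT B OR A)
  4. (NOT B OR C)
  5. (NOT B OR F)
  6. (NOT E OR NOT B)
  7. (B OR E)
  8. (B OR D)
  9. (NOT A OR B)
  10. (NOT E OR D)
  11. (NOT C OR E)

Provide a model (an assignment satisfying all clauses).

A=0, B=0, C=0, D=1, E=1, F=1

Pure literal: D appears only positively; assign D = True.
F occurs only positively in the remaining clauses — set F = True.
Try A = False.
  then C is forced to False.
  then B is forced to False.
  then E is forced to True.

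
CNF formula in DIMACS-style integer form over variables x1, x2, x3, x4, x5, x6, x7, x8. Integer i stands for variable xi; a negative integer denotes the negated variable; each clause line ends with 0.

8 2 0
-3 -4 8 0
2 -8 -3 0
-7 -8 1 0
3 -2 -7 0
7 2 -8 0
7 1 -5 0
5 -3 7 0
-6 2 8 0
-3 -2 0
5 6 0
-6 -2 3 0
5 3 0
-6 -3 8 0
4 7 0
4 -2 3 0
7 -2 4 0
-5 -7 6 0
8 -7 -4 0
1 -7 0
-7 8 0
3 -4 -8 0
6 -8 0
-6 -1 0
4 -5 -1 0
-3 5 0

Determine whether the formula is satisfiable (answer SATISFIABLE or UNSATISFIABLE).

Set x1 = True and propagate.
  then x6 is forced to False.
  then x5 is forced to True.
  then x7 is forced to False.
  then x4 is forced to True.
  then x8 is forced to False.
  then x2 is forced to True.
  then x3 is forced to False.
Every clause has at least one true literal under this assignment.
So x1=True, x2=True, x3=False, x4=True, x5=True, x6=False, x7=False, x8=False is a satisfying assignment.

SATISFIABLE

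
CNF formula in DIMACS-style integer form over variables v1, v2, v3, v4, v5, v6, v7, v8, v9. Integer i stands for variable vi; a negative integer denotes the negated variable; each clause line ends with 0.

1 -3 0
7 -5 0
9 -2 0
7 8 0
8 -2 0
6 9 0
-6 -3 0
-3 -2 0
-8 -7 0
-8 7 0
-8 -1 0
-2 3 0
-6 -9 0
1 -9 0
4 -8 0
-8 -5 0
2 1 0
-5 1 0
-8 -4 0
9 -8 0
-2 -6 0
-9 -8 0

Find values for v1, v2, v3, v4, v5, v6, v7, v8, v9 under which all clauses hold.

v1 = T, v2 = F, v3 = T, v4 = F, v5 = T, v6 = F, v7 = T, v8 = F, v9 = T

Check each clause:
  1. (NOT v3 OR v1) — v1 is true.
  2. (v7 OR NOT v5) — v7 is true.
  3. (v9 OR NOT v2) — v9 is true.
  4. (v7 OR v8) — v7 is true.
  5. (v8 OR NOT v2) — NOT v2 is true.
  6. (v9 OR v6) — v9 is true.
  7. (NOT v6 OR NOT v3) — NOT v6 is true.
  8. (NOT v3 OR NOT v2) — NOT v2 is true.
  9. (NOT v8 OR NOT v7) — NOT v8 is true.
  10. (v7 OR NOT v8) — NOT v8 is true.
  11. (NOT v8 OR NOT v1) — NOT v8 is true.
  12. (v3 OR NOT v2) — v3 is true.
  13. (NOT v6 OR NOT v9) — NOT v6 is true.
  14. (NOT v9 OR v1) — v1 is true.
  15. (v4 OR NOT v8) — NOT v8 is true.
  16. (NOT v8 OR NOT v5) — NOT v8 is true.
  17. (v1 OR v2) — v1 is true.
  18. (NOT v5 OR v1) — v1 is true.
  19. (NOT v8 OR NOT v4) — NOT v8 is true.
  20. (v9 OR NOT v8) — NOT v8 is true.
  21. (NOT v2 OR NOT v6) — NOT v6 is true.
  22. (NOT v8 OR NOT v9) — NOT v8 is true.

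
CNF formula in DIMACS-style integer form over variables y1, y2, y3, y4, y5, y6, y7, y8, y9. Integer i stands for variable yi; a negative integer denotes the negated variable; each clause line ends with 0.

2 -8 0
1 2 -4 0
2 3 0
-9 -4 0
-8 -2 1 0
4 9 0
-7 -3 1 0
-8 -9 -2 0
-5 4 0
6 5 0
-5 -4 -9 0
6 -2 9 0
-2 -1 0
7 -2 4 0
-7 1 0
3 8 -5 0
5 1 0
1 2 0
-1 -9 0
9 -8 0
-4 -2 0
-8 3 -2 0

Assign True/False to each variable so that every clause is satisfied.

Pure literal: y6 appears only positively; assign y6 = True.
Set y1 = True and propagate.
  then y2 is forced to False.
  then y8 is forced to False.
  then y3 is forced to True.
  then y9 is forced to False.
  then y4 is forced to True.
y5, y7 are now unconstrained; take y5 = False, y7 = True.
Every clause has at least one true literal under this assignment.

y1 = 1  y2 = 0  y3 = 1  y4 = 1  y5 = 0  y6 = 1  y7 = 1  y8 = 0  y9 = 0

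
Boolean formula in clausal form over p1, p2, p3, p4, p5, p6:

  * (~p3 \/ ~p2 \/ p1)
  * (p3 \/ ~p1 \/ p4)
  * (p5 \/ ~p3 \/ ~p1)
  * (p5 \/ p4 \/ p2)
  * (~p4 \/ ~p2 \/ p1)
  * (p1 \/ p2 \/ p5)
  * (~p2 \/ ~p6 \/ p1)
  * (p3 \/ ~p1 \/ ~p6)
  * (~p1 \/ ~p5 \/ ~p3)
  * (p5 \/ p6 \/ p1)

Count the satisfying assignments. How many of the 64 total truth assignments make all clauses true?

13

Split on p1, then p2.
  p1=1, p2=1: remaining (p3,p4,p5,p6) ∈ {(0,1,0,0); (0,1,1,0)} — 2.
  p1=1, p2=0: remaining (p3,p4,p5,p6) ∈ {(0,1,0,0); (0,1,1,0)} — 2.
  p1=0, p2=1: remaining (p3,p4,p5,p6) ∈ {(0,0,1,0)} — 1.
  p1=0, p2=0: forces p5=1; p3, p4, p6 free → 2^3 = 8.
Total: 2 + 2 + 1 + 8 = 13.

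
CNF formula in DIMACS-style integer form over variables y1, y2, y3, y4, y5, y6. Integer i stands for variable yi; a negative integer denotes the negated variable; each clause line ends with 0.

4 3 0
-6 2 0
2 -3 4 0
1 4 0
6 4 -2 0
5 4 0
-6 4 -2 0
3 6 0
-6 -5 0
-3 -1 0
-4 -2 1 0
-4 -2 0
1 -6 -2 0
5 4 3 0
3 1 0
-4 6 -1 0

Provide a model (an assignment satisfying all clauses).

y1=0, y2=0, y3=1, y4=1, y5=1, y6=0

Set y1 = False and propagate.
  then y4 is forced to True.
  then y2 is forced to False.
  then y6 is forced to False.
  then y3 is forced to True.
y5 is now unconstrained; take y5 = True.
Check each clause:
  1. (y4 | y3) — y3 is true.
  2. (~y6 | y2) — ~y6 is true.
  3. (y4 | y2 | ~y3) — y4 is true.
  4. (y1 | y4) — y4 is true.
  5. (~y2 | y4 | y6) — y4 is true.
  6. (y5 | y4) — y4 is true.
  7. (~y6 | y4 | ~y2) — ~y6 is true.
  8. (y6 | y3) — y3 is true.
  9. (~y6 | ~y5) — ~y6 is true.
  10. (~y3 | ~y1) — ~y1 is true.
  11. (~y4 | y1 | ~y2) — ~y2 is true.
  12. (~y2 | ~y4) — ~y2 is true.
  13. (~y2 | y1 | ~y6) — ~y6 is true.
  14. (y5 | y3 | y4) — y3 is true.
  15. (y1 | y3) — y3 is true.
  16. (y6 | ~y4 | ~y1) — ~y1 is true.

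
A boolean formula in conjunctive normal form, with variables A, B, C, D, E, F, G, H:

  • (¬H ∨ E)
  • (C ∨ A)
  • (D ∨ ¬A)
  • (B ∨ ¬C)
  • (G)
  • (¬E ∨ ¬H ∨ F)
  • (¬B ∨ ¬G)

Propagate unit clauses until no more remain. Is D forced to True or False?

(G) is a unit clause: G = True.
(¬B ∨ ¬G) with G = True leaves only ¬B, so B = False.
In (¬C ∨ B), B is now false; ¬C must hold, so C = False.
(C ∨ A): since C = False, the clause reduces to (A). A = True.
From (D ∨ ¬A) and A = True: D = True.

True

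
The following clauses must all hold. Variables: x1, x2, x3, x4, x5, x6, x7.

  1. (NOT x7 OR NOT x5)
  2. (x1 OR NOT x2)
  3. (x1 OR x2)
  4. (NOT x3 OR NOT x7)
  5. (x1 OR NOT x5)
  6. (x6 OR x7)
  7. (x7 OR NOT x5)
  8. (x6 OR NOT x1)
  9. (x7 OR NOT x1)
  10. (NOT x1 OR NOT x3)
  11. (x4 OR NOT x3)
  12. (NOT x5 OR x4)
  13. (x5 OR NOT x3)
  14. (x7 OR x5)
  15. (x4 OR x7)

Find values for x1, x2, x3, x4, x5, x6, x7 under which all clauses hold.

x3 occurs only negated in the remaining clauses — set x3 = False.
x4 occurs only positively in the remaining clauses — set x4 = True.
Try x1 = True.
  then x6 is forced to True.
  then x7 is forced to True.
  then x5 is forced to False.
x2 is now unconstrained; take x2 = False.

x1 = T, x2 = F, x3 = F, x4 = T, x5 = F, x6 = T, x7 = T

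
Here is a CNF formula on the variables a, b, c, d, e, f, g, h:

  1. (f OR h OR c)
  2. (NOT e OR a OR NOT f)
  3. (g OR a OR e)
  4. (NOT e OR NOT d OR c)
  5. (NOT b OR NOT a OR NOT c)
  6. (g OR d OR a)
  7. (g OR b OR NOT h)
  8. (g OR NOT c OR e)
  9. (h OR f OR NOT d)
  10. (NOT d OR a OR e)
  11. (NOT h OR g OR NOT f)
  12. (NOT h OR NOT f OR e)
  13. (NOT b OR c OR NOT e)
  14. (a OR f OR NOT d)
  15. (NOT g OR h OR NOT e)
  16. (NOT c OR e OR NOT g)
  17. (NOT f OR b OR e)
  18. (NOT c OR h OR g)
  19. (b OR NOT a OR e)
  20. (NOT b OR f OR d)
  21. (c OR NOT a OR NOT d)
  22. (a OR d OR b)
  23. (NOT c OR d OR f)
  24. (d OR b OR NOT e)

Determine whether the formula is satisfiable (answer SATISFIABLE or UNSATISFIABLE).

SATISFIABLE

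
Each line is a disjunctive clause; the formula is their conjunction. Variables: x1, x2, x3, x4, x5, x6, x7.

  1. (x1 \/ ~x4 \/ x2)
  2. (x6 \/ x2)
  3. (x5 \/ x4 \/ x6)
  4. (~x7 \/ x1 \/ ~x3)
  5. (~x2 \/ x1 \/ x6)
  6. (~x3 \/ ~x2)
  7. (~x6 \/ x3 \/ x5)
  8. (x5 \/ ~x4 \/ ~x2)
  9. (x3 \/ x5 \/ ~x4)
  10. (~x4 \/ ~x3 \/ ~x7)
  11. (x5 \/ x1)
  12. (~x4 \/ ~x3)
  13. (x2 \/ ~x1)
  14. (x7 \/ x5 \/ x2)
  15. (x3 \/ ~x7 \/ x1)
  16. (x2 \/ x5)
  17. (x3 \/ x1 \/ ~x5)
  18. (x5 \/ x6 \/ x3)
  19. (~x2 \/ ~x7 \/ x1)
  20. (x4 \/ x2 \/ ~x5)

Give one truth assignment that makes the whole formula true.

x1=T, x2=T, x3=F, x4=T, x5=T, x6=T, x7=F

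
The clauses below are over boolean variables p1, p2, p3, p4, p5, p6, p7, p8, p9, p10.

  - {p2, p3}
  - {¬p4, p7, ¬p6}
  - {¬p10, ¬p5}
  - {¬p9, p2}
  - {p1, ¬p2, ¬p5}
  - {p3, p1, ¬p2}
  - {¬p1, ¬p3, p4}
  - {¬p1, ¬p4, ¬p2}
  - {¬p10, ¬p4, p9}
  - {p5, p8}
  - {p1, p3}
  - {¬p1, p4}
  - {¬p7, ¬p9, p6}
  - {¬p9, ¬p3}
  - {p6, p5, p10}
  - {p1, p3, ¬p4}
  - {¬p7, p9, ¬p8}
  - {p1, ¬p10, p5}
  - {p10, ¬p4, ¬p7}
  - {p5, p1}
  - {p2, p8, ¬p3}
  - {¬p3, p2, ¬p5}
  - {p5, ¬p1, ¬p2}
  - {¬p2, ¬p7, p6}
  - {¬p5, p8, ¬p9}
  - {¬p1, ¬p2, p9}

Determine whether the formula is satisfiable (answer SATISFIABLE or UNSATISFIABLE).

UNSATISFIABLE

p1 = True:
  propagation gives p4=True, p2=False, p3=True, p9=False; an empty clause results — contradiction.
p1 = False:
  propagation gives p3=True, p9=False, p5=True, p10=False; an empty clause results — contradiction.
Every branch closes, so no satisfying assignment exists.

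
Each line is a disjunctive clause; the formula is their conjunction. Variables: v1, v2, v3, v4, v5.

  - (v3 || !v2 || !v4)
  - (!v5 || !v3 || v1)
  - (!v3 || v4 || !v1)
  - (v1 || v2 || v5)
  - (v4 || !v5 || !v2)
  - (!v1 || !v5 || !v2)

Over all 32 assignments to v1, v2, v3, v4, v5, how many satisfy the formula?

Case analysis on v1 and v2:
  v1=T, v2=T: remaining (v3,v4,v5) ∈ {(F,F,F); (T,T,F)} — 2.
  v1=T, v2=F: v5 free; 3 ways for (v3,v4) × 2^1 = 6.
  v1=F, v2=T: remaining (v3,v4,v5) ∈ {(F,F,F); (T,F,F); (T,T,F)} — 3.
  v1=F, v2=F: remaining (v3,v4,v5) ∈ {(F,F,T); (F,T,T)} — 2.
Total: 2 + 6 + 3 + 2 = 13.

13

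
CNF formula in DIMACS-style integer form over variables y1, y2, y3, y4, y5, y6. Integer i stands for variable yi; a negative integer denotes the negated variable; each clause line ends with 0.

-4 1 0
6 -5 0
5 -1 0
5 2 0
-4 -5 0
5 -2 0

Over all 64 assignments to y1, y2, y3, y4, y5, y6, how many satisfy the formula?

8

Satisfying assignments:
  y1=0 y2=0 y3=0 y4=0 y5=1 y6=1
  y1=0 y2=0 y3=1 y4=0 y5=1 y6=1
  y1=0 y2=1 y3=0 y4=0 y5=1 y6=1
  y1=0 y2=1 y3=1 y4=0 y5=1 y6=1
  y1=1 y2=0 y3=0 y4=0 y5=1 y6=1
  y1=1 y2=0 y3=1 y4=0 y5=1 y6=1
  y1=1 y2=1 y3=0 y4=0 y5=1 y6=1
  y1=1 y2=1 y3=1 y4=0 y5=1 y6=1
That's 8 in total.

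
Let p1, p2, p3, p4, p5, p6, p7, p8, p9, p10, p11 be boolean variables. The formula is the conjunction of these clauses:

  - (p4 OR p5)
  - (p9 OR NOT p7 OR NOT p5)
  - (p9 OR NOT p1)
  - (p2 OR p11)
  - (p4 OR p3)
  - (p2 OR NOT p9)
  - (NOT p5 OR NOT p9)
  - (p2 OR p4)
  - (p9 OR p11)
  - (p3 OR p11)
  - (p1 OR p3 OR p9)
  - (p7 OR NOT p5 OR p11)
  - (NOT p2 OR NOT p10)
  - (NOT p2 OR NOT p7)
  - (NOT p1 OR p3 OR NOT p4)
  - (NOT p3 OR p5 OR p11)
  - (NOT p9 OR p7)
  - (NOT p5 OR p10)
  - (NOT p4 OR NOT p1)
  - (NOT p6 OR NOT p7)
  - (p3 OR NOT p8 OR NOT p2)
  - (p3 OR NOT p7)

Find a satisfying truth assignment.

p1=F, p2=F, p3=T, p4=T, p5=T, p6=F, p7=F, p8=F, p9=F, p10=T, p11=T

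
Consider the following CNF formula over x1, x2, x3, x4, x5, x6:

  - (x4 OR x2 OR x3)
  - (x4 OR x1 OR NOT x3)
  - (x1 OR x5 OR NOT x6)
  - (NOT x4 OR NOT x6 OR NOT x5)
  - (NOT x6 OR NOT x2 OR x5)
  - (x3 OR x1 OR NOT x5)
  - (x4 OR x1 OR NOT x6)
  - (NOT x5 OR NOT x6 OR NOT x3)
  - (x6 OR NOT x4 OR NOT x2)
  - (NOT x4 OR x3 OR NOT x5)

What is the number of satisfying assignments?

Split on x4, then x5.
  x4=1, x5=1: remaining (x1,x2,x3,x6) ∈ {(0,0,1,0); (1,0,1,0)} — 2.
  x4=1, x5=0: x3 free; 3 ways for (x1,x2,x6) × 2^1 = 6.
  x4=0, x5=1: remaining (x1,x2,x3,x6) ∈ {(1,0,1,0); (1,1,0,0); (1,1,0,1); (1,1,1,0)} — 4.
  x4=0, x5=0: 5 of the 16 assignments to (x1,x2,x3,x6) work.
Total: 2 + 6 + 4 + 5 = 17.

17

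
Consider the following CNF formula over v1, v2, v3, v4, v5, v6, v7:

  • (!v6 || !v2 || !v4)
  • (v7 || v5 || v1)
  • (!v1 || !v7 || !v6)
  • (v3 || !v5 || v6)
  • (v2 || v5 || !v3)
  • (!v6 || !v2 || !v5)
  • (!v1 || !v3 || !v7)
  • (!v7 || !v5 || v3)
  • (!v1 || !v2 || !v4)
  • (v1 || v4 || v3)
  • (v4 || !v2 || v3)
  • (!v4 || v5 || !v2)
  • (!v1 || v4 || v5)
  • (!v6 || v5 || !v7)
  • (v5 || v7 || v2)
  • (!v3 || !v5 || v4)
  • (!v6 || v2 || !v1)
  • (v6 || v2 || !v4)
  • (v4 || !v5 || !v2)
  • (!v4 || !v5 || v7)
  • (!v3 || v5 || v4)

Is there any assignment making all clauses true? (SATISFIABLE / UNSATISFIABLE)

Set v1 = False and propagate.
Try v2 = True.
For the remaining variables, v3 = True, v4 = True, v5 = True, v6 = False, v7 = True works.
Every clause has at least one true literal under this assignment.
So v1=0, v2=1, v3=1, v4=1, v5=1, v6=0, v7=1 is a satisfying assignment.

SATISFIABLE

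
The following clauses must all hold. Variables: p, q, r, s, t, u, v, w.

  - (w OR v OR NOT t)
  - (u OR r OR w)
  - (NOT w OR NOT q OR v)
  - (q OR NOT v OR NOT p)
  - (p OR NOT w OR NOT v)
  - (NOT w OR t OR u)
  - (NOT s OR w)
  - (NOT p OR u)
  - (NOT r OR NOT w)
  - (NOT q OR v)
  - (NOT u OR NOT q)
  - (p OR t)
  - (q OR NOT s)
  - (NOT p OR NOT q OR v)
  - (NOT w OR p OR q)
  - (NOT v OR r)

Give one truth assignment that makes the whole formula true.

p=T  q=F  r=F  s=F  t=T  u=T  v=F  w=T

Pure literal: s appears only negated; assign s = False.
Set p = True and propagate.
  then u is forced to True.
  then q is forced to False.
  then v is forced to False.
For the remaining variables, r = False, t = True, w = True works.
Every clause has at least one true literal under this assignment.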